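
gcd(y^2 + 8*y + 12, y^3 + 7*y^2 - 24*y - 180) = y + 6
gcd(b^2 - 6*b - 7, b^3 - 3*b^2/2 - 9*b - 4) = 1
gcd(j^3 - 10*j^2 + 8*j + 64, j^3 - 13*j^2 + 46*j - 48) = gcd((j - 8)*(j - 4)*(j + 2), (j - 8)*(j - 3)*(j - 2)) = j - 8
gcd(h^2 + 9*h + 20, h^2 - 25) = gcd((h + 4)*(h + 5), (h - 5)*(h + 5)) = h + 5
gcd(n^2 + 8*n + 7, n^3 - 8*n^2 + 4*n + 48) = 1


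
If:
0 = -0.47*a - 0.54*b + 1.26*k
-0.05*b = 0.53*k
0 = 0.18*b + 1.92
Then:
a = 14.95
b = -10.67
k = 1.01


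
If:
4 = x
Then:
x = 4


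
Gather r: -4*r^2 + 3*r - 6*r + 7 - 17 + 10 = -4*r^2 - 3*r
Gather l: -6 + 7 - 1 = 0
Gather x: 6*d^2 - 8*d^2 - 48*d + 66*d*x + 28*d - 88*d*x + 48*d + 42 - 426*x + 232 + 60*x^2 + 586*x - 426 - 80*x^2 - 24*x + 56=-2*d^2 + 28*d - 20*x^2 + x*(136 - 22*d) - 96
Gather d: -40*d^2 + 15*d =-40*d^2 + 15*d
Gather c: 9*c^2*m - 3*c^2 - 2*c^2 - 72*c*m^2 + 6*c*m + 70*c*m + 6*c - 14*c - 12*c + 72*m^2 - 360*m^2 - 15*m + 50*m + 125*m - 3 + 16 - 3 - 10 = c^2*(9*m - 5) + c*(-72*m^2 + 76*m - 20) - 288*m^2 + 160*m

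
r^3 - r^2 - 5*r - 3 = (r - 3)*(r + 1)^2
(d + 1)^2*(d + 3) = d^3 + 5*d^2 + 7*d + 3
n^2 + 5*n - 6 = (n - 1)*(n + 6)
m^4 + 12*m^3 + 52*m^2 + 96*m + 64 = (m + 2)^2*(m + 4)^2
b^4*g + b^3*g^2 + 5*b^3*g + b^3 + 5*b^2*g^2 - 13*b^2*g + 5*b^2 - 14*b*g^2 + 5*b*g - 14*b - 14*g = (b - 2)*(b + 7)*(b + g)*(b*g + 1)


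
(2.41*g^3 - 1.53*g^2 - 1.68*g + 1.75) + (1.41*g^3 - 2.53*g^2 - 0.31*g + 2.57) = 3.82*g^3 - 4.06*g^2 - 1.99*g + 4.32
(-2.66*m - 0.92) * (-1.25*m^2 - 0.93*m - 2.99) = 3.325*m^3 + 3.6238*m^2 + 8.809*m + 2.7508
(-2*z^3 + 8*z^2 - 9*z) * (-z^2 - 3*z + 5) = 2*z^5 - 2*z^4 - 25*z^3 + 67*z^2 - 45*z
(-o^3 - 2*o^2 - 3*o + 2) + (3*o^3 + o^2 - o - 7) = 2*o^3 - o^2 - 4*o - 5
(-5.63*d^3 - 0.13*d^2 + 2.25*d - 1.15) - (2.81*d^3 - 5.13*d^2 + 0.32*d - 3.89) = -8.44*d^3 + 5.0*d^2 + 1.93*d + 2.74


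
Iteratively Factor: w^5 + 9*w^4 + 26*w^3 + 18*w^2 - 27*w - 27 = (w - 1)*(w^4 + 10*w^3 + 36*w^2 + 54*w + 27) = (w - 1)*(w + 3)*(w^3 + 7*w^2 + 15*w + 9) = (w - 1)*(w + 3)^2*(w^2 + 4*w + 3) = (w - 1)*(w + 1)*(w + 3)^2*(w + 3)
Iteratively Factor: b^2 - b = (b)*(b - 1)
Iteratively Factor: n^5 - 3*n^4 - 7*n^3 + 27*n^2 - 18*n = (n - 1)*(n^4 - 2*n^3 - 9*n^2 + 18*n) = n*(n - 1)*(n^3 - 2*n^2 - 9*n + 18) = n*(n - 2)*(n - 1)*(n^2 - 9) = n*(n - 2)*(n - 1)*(n + 3)*(n - 3)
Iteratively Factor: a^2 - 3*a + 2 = (a - 1)*(a - 2)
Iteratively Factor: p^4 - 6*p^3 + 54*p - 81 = (p - 3)*(p^3 - 3*p^2 - 9*p + 27) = (p - 3)*(p + 3)*(p^2 - 6*p + 9) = (p - 3)^2*(p + 3)*(p - 3)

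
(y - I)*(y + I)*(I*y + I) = I*y^3 + I*y^2 + I*y + I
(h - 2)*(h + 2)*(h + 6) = h^3 + 6*h^2 - 4*h - 24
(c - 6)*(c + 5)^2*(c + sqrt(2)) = c^4 + sqrt(2)*c^3 + 4*c^3 - 35*c^2 + 4*sqrt(2)*c^2 - 150*c - 35*sqrt(2)*c - 150*sqrt(2)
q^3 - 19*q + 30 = (q - 3)*(q - 2)*(q + 5)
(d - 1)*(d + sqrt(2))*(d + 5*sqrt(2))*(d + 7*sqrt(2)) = d^4 - d^3 + 13*sqrt(2)*d^3 - 13*sqrt(2)*d^2 + 94*d^2 - 94*d + 70*sqrt(2)*d - 70*sqrt(2)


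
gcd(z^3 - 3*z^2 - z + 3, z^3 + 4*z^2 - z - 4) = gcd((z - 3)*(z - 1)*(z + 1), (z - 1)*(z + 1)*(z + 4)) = z^2 - 1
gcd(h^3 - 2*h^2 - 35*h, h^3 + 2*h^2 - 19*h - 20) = h + 5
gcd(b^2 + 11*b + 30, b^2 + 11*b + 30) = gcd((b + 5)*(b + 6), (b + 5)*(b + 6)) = b^2 + 11*b + 30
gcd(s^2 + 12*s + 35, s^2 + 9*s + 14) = s + 7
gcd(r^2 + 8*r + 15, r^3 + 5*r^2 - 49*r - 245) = r + 5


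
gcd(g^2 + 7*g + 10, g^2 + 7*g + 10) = g^2 + 7*g + 10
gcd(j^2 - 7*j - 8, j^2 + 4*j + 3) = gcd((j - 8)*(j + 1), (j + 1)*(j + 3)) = j + 1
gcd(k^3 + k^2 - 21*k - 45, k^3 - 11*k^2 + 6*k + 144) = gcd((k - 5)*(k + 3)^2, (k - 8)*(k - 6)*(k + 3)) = k + 3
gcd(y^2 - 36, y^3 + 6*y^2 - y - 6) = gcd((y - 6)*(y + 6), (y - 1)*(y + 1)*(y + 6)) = y + 6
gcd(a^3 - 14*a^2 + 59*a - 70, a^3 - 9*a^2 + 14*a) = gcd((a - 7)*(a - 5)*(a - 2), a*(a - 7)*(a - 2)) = a^2 - 9*a + 14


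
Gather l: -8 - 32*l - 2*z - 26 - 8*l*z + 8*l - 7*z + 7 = l*(-8*z - 24) - 9*z - 27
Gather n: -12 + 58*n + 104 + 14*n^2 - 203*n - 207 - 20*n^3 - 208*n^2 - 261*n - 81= -20*n^3 - 194*n^2 - 406*n - 196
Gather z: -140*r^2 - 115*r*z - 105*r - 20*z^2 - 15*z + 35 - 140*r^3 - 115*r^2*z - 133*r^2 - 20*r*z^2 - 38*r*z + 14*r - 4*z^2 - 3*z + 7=-140*r^3 - 273*r^2 - 91*r + z^2*(-20*r - 24) + z*(-115*r^2 - 153*r - 18) + 42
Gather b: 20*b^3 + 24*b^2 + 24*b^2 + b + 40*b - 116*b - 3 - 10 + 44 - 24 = 20*b^3 + 48*b^2 - 75*b + 7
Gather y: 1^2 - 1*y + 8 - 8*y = 9 - 9*y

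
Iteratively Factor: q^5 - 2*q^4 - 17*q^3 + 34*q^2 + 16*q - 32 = (q + 4)*(q^4 - 6*q^3 + 7*q^2 + 6*q - 8) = (q + 1)*(q + 4)*(q^3 - 7*q^2 + 14*q - 8) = (q - 4)*(q + 1)*(q + 4)*(q^2 - 3*q + 2) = (q - 4)*(q - 2)*(q + 1)*(q + 4)*(q - 1)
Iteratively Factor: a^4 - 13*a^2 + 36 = (a - 2)*(a^3 + 2*a^2 - 9*a - 18) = (a - 2)*(a + 3)*(a^2 - a - 6) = (a - 2)*(a + 2)*(a + 3)*(a - 3)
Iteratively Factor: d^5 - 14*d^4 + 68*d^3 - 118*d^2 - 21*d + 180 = (d + 1)*(d^4 - 15*d^3 + 83*d^2 - 201*d + 180) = (d - 4)*(d + 1)*(d^3 - 11*d^2 + 39*d - 45) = (d - 4)*(d - 3)*(d + 1)*(d^2 - 8*d + 15) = (d - 5)*(d - 4)*(d - 3)*(d + 1)*(d - 3)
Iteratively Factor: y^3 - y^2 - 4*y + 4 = (y - 1)*(y^2 - 4) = (y - 1)*(y + 2)*(y - 2)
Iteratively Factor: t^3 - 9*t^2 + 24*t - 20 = (t - 2)*(t^2 - 7*t + 10) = (t - 5)*(t - 2)*(t - 2)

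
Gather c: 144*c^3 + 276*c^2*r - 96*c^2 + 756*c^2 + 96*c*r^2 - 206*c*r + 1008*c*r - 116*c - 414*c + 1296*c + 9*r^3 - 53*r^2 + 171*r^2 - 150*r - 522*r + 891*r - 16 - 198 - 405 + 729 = 144*c^3 + c^2*(276*r + 660) + c*(96*r^2 + 802*r + 766) + 9*r^3 + 118*r^2 + 219*r + 110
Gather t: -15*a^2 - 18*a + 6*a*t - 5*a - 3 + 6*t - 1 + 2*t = -15*a^2 - 23*a + t*(6*a + 8) - 4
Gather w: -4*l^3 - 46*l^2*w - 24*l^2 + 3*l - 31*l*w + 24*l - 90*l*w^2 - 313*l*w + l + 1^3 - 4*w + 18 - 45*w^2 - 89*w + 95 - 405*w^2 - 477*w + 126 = -4*l^3 - 24*l^2 + 28*l + w^2*(-90*l - 450) + w*(-46*l^2 - 344*l - 570) + 240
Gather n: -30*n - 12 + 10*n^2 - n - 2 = 10*n^2 - 31*n - 14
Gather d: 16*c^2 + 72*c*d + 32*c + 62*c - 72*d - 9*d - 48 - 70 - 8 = 16*c^2 + 94*c + d*(72*c - 81) - 126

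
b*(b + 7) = b^2 + 7*b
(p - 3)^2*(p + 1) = p^3 - 5*p^2 + 3*p + 9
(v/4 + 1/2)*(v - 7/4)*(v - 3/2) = v^3/4 - 5*v^2/16 - 31*v/32 + 21/16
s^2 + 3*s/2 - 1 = (s - 1/2)*(s + 2)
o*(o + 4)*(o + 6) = o^3 + 10*o^2 + 24*o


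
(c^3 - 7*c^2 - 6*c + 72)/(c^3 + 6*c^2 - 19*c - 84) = (c - 6)/(c + 7)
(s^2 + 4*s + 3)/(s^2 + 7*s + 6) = (s + 3)/(s + 6)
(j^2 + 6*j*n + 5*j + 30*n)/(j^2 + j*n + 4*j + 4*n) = (j^2 + 6*j*n + 5*j + 30*n)/(j^2 + j*n + 4*j + 4*n)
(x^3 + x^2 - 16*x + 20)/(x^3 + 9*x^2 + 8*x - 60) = (x - 2)/(x + 6)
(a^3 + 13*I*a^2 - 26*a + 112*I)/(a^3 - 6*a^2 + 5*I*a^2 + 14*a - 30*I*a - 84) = (a + 8*I)/(a - 6)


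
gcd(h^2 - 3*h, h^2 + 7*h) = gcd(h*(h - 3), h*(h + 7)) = h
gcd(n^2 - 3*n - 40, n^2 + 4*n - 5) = n + 5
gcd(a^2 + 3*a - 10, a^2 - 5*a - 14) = 1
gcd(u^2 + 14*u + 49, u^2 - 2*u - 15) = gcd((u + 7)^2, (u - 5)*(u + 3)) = 1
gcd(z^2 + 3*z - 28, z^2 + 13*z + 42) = z + 7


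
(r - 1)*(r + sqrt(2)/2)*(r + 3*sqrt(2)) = r^3 - r^2 + 7*sqrt(2)*r^2/2 - 7*sqrt(2)*r/2 + 3*r - 3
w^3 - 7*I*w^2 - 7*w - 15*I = (w - 5*I)*(w - 3*I)*(w + I)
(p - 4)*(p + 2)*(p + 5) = p^3 + 3*p^2 - 18*p - 40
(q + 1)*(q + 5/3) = q^2 + 8*q/3 + 5/3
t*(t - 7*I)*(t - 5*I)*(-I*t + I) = -I*t^4 - 12*t^3 + I*t^3 + 12*t^2 + 35*I*t^2 - 35*I*t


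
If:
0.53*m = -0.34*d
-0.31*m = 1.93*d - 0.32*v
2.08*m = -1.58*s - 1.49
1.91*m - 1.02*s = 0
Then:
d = 0.46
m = -0.30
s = -0.55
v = 2.49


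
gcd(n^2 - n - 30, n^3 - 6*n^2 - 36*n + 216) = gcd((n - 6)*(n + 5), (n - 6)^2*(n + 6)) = n - 6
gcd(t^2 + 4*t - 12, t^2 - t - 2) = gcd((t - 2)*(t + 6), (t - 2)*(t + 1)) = t - 2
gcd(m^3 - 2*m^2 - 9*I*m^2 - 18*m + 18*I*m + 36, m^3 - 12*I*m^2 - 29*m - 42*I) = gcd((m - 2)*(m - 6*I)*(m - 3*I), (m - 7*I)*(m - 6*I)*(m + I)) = m - 6*I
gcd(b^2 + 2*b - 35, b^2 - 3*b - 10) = b - 5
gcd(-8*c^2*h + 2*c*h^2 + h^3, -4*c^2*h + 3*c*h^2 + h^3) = 4*c*h + h^2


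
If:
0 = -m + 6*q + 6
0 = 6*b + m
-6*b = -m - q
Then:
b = -1/13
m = 6/13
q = -12/13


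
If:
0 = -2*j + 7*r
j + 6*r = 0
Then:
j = 0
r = 0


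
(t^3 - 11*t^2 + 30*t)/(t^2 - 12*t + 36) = t*(t - 5)/(t - 6)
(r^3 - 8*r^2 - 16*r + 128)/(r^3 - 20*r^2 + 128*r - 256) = (r + 4)/(r - 8)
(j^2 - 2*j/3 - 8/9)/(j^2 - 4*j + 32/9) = (3*j + 2)/(3*j - 8)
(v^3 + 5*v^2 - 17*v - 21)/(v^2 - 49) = (v^2 - 2*v - 3)/(v - 7)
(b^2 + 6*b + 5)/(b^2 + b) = (b + 5)/b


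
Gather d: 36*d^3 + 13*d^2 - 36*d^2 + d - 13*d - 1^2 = 36*d^3 - 23*d^2 - 12*d - 1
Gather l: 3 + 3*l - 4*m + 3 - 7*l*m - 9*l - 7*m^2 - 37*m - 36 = l*(-7*m - 6) - 7*m^2 - 41*m - 30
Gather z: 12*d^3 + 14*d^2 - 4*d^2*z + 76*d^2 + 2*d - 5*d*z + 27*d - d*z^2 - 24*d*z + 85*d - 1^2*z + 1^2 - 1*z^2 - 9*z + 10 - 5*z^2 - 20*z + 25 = 12*d^3 + 90*d^2 + 114*d + z^2*(-d - 6) + z*(-4*d^2 - 29*d - 30) + 36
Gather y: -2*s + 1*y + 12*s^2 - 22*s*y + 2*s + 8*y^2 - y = 12*s^2 - 22*s*y + 8*y^2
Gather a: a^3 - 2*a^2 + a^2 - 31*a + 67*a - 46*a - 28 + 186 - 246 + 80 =a^3 - a^2 - 10*a - 8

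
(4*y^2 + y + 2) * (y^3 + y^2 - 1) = 4*y^5 + 5*y^4 + 3*y^3 - 2*y^2 - y - 2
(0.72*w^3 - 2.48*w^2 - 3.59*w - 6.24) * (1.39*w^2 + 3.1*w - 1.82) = 1.0008*w^5 - 1.2152*w^4 - 13.9885*w^3 - 15.289*w^2 - 12.8102*w + 11.3568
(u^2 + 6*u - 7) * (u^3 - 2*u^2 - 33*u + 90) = u^5 + 4*u^4 - 52*u^3 - 94*u^2 + 771*u - 630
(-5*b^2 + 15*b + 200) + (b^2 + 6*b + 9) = -4*b^2 + 21*b + 209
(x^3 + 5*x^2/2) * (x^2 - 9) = x^5 + 5*x^4/2 - 9*x^3 - 45*x^2/2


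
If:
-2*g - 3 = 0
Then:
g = -3/2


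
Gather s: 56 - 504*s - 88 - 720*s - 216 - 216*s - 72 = -1440*s - 320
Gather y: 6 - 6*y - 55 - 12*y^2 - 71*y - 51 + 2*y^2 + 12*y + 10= -10*y^2 - 65*y - 90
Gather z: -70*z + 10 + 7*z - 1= 9 - 63*z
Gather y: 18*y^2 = 18*y^2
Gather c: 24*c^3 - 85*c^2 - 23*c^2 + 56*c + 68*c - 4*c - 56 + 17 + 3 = 24*c^3 - 108*c^2 + 120*c - 36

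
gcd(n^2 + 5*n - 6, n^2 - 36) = n + 6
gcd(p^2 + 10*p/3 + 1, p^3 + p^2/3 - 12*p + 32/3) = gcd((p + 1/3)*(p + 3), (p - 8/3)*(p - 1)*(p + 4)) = 1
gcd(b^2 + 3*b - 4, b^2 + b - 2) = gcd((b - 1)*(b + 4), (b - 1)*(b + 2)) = b - 1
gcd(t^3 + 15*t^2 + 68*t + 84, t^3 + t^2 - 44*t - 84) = t^2 + 8*t + 12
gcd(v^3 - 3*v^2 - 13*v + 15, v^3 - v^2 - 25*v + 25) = v^2 - 6*v + 5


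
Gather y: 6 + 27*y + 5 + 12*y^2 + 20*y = 12*y^2 + 47*y + 11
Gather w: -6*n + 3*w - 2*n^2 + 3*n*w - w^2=-2*n^2 - 6*n - w^2 + w*(3*n + 3)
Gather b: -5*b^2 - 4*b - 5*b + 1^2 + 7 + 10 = -5*b^2 - 9*b + 18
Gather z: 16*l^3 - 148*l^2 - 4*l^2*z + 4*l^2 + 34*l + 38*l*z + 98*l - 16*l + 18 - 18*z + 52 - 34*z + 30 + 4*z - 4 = 16*l^3 - 144*l^2 + 116*l + z*(-4*l^2 + 38*l - 48) + 96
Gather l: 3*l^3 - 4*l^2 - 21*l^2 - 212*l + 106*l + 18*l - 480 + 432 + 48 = 3*l^3 - 25*l^2 - 88*l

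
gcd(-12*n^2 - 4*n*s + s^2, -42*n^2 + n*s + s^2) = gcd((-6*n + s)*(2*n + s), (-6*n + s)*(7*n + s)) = -6*n + s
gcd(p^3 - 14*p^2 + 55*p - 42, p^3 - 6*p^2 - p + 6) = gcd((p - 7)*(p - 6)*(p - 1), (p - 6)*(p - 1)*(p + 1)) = p^2 - 7*p + 6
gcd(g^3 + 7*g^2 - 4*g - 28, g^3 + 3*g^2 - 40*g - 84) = g^2 + 9*g + 14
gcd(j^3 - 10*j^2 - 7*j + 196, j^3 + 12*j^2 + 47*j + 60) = j + 4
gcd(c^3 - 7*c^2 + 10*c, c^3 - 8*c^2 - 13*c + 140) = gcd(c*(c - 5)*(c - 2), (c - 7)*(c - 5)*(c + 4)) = c - 5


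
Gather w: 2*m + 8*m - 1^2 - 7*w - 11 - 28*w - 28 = 10*m - 35*w - 40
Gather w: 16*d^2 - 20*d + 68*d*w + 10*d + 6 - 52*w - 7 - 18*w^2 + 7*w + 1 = 16*d^2 - 10*d - 18*w^2 + w*(68*d - 45)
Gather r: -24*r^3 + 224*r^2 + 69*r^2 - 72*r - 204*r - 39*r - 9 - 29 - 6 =-24*r^3 + 293*r^2 - 315*r - 44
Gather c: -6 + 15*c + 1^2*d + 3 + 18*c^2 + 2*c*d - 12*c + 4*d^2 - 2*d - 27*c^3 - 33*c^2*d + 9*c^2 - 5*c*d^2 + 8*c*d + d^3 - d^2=-27*c^3 + c^2*(27 - 33*d) + c*(-5*d^2 + 10*d + 3) + d^3 + 3*d^2 - d - 3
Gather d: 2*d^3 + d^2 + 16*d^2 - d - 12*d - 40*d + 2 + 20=2*d^3 + 17*d^2 - 53*d + 22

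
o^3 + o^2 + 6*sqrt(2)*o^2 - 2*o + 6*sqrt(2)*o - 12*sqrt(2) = (o - 1)*(o + 2)*(o + 6*sqrt(2))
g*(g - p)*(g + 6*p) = g^3 + 5*g^2*p - 6*g*p^2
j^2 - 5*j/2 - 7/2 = (j - 7/2)*(j + 1)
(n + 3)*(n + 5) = n^2 + 8*n + 15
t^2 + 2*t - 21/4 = (t - 3/2)*(t + 7/2)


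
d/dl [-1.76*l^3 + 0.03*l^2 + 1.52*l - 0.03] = -5.28*l^2 + 0.06*l + 1.52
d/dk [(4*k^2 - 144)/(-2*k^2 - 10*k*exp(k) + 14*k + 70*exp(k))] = 2*(-2*k*(k^2 + 5*k*exp(k) - 7*k - 35*exp(k)) + (k^2 - 36)*(5*k*exp(k) + 2*k - 30*exp(k) - 7))/(k^2 + 5*k*exp(k) - 7*k - 35*exp(k))^2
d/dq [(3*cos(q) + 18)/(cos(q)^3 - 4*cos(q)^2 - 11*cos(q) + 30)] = 3*(-93*cos(q)/2 + 7*cos(2*q) + cos(3*q)/2 - 89)*sin(q)/(cos(q)^3 - 4*cos(q)^2 - 11*cos(q) + 30)^2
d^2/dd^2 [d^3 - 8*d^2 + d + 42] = 6*d - 16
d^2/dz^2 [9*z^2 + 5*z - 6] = 18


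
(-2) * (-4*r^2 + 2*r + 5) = 8*r^2 - 4*r - 10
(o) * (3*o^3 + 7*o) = 3*o^4 + 7*o^2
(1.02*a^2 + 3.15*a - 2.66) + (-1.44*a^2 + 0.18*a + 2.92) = -0.42*a^2 + 3.33*a + 0.26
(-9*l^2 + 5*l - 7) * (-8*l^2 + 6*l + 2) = 72*l^4 - 94*l^3 + 68*l^2 - 32*l - 14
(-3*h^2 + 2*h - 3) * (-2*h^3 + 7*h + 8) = 6*h^5 - 4*h^4 - 15*h^3 - 10*h^2 - 5*h - 24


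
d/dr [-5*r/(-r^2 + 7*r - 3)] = 5*(3 - r^2)/(r^4 - 14*r^3 + 55*r^2 - 42*r + 9)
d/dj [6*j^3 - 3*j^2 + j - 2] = 18*j^2 - 6*j + 1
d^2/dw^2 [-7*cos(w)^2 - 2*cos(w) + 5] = 2*cos(w) + 14*cos(2*w)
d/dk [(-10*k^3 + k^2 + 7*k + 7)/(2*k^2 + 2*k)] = (-10*k^4 - 20*k^3 - 6*k^2 - 14*k - 7)/(2*k^2*(k^2 + 2*k + 1))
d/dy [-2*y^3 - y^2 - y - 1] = -6*y^2 - 2*y - 1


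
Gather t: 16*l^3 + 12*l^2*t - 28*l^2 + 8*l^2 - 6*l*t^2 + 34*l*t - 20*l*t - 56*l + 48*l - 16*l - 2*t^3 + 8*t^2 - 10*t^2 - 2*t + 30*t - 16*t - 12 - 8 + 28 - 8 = 16*l^3 - 20*l^2 - 24*l - 2*t^3 + t^2*(-6*l - 2) + t*(12*l^2 + 14*l + 12)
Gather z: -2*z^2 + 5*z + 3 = -2*z^2 + 5*z + 3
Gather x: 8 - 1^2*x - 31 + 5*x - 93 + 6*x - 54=10*x - 170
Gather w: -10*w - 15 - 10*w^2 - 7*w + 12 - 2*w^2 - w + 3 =-12*w^2 - 18*w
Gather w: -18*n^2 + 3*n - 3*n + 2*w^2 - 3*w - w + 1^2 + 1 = -18*n^2 + 2*w^2 - 4*w + 2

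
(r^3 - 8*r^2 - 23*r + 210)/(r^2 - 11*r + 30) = (r^2 - 2*r - 35)/(r - 5)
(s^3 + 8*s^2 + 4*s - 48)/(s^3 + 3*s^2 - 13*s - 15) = (s^3 + 8*s^2 + 4*s - 48)/(s^3 + 3*s^2 - 13*s - 15)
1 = 1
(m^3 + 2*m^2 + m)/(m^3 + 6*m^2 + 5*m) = (m + 1)/(m + 5)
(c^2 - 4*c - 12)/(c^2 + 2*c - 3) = (c^2 - 4*c - 12)/(c^2 + 2*c - 3)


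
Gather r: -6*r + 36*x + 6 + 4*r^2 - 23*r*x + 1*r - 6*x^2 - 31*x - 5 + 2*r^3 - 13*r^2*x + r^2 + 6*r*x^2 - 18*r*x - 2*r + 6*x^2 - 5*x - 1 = 2*r^3 + r^2*(5 - 13*x) + r*(6*x^2 - 41*x - 7)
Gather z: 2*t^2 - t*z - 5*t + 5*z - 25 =2*t^2 - 5*t + z*(5 - t) - 25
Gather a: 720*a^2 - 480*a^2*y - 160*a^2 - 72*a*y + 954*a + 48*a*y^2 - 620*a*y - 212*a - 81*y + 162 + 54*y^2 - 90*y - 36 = a^2*(560 - 480*y) + a*(48*y^2 - 692*y + 742) + 54*y^2 - 171*y + 126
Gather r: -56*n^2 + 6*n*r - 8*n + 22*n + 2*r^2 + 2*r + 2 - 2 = -56*n^2 + 14*n + 2*r^2 + r*(6*n + 2)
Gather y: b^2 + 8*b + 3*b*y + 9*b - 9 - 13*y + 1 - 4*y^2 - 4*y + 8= b^2 + 17*b - 4*y^2 + y*(3*b - 17)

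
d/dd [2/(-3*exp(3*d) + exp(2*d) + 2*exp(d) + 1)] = (18*exp(2*d) - 4*exp(d) - 4)*exp(d)/(-3*exp(3*d) + exp(2*d) + 2*exp(d) + 1)^2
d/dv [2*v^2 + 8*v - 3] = 4*v + 8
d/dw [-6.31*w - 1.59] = -6.31000000000000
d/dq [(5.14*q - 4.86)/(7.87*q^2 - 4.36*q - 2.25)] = (-40.4518*q^2 + 76.4964*q - 32.7546)/(61.9369*q^4 - 68.6264*q^3 - 16.4054*q^2 + 19.62*q + 5.0625)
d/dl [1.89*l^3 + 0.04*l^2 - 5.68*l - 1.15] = 5.67*l^2 + 0.08*l - 5.68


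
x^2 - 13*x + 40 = (x - 8)*(x - 5)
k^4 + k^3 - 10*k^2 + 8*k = k*(k - 2)*(k - 1)*(k + 4)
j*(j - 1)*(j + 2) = j^3 + j^2 - 2*j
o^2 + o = o*(o + 1)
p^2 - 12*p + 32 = (p - 8)*(p - 4)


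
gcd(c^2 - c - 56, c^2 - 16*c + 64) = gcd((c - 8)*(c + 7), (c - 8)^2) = c - 8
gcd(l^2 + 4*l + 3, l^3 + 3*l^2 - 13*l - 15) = l + 1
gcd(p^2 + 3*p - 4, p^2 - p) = p - 1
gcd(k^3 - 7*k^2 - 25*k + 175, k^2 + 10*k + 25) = k + 5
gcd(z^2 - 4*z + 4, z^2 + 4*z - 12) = z - 2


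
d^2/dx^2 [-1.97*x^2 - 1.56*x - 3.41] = -3.94000000000000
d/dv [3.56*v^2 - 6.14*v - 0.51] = 7.12*v - 6.14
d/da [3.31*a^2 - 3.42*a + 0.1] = 6.62*a - 3.42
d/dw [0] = 0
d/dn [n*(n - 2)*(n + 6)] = 3*n^2 + 8*n - 12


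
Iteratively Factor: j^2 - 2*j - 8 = (j - 4)*(j + 2)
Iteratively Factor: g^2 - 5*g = (g)*(g - 5)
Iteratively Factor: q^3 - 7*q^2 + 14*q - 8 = (q - 1)*(q^2 - 6*q + 8) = (q - 2)*(q - 1)*(q - 4)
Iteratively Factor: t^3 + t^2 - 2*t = (t)*(t^2 + t - 2) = t*(t - 1)*(t + 2)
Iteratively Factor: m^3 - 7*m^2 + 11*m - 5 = (m - 1)*(m^2 - 6*m + 5) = (m - 5)*(m - 1)*(m - 1)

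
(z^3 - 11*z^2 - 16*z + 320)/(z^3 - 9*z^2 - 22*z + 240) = (z - 8)/(z - 6)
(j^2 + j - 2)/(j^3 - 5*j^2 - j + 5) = (j + 2)/(j^2 - 4*j - 5)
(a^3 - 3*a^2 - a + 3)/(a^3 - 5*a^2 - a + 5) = (a - 3)/(a - 5)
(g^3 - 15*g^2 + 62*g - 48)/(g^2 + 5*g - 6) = (g^2 - 14*g + 48)/(g + 6)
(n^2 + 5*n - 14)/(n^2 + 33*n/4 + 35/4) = 4*(n - 2)/(4*n + 5)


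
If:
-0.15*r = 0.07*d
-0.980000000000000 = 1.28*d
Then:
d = -0.77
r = 0.36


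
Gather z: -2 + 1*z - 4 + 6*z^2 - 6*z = 6*z^2 - 5*z - 6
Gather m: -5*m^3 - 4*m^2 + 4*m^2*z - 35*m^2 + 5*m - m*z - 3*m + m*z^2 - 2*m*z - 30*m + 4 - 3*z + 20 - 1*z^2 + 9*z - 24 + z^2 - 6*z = -5*m^3 + m^2*(4*z - 39) + m*(z^2 - 3*z - 28)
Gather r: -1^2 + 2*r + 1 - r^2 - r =-r^2 + r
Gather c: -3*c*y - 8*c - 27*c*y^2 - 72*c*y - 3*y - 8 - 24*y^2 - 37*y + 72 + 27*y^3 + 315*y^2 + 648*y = c*(-27*y^2 - 75*y - 8) + 27*y^3 + 291*y^2 + 608*y + 64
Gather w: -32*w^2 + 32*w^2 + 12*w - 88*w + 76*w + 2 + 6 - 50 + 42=0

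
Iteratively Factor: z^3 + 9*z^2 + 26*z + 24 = (z + 4)*(z^2 + 5*z + 6) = (z + 3)*(z + 4)*(z + 2)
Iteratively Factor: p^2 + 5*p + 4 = (p + 1)*(p + 4)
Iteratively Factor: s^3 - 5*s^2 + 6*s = (s - 2)*(s^2 - 3*s) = (s - 3)*(s - 2)*(s)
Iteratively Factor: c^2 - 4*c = (c)*(c - 4)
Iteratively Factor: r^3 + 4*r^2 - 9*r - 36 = (r + 4)*(r^2 - 9) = (r - 3)*(r + 4)*(r + 3)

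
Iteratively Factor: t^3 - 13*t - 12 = (t + 3)*(t^2 - 3*t - 4) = (t + 1)*(t + 3)*(t - 4)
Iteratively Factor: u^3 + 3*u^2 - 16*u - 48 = (u - 4)*(u^2 + 7*u + 12) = (u - 4)*(u + 4)*(u + 3)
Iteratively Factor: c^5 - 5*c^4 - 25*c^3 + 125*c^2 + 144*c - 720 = (c - 5)*(c^4 - 25*c^2 + 144) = (c - 5)*(c + 4)*(c^3 - 4*c^2 - 9*c + 36) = (c - 5)*(c + 3)*(c + 4)*(c^2 - 7*c + 12) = (c - 5)*(c - 3)*(c + 3)*(c + 4)*(c - 4)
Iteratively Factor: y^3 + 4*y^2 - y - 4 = (y + 4)*(y^2 - 1) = (y + 1)*(y + 4)*(y - 1)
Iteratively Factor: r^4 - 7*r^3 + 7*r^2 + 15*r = (r - 5)*(r^3 - 2*r^2 - 3*r) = (r - 5)*(r + 1)*(r^2 - 3*r) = r*(r - 5)*(r + 1)*(r - 3)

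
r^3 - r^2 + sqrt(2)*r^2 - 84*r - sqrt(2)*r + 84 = (r - 1)*(r - 6*sqrt(2))*(r + 7*sqrt(2))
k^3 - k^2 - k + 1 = (k - 1)^2*(k + 1)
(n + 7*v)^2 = n^2 + 14*n*v + 49*v^2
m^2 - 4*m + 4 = (m - 2)^2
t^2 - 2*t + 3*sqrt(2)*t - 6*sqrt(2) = (t - 2)*(t + 3*sqrt(2))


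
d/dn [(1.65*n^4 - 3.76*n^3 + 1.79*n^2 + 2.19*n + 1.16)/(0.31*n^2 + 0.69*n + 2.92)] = (1.023*n^5 + 2.2499*n^4 + 14.0832*n^3 - 32.3814*n^2 + 9.7344*n + 5.5944)/(0.0961*n^4 + 0.4278*n^3 + 2.2865*n^2 + 4.0296*n + 8.5264)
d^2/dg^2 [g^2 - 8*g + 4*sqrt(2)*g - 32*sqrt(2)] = 2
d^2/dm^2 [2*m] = 0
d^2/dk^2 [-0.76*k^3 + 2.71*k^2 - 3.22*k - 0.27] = 5.42 - 4.56*k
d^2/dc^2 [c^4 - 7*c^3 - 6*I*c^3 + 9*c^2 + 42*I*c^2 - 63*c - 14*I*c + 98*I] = 12*c^2 + c*(-42 - 36*I) + 18 + 84*I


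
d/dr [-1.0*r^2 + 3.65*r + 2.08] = 3.65 - 2.0*r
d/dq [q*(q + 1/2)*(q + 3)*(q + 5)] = 4*q^3 + 51*q^2/2 + 38*q + 15/2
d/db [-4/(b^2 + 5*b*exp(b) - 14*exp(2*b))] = 4*(5*b*exp(b) + 2*b - 28*exp(2*b) + 5*exp(b))/(b^2 + 5*b*exp(b) - 14*exp(2*b))^2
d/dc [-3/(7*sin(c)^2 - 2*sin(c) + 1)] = 6*(7*sin(c) - 1)*cos(c)/(7*sin(c)^2 - 2*sin(c) + 1)^2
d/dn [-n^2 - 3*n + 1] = -2*n - 3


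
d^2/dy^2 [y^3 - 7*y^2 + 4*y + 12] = 6*y - 14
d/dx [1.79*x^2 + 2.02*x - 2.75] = 3.58*x + 2.02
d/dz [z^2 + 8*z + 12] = 2*z + 8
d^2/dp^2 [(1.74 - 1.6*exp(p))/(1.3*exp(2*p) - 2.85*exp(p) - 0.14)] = (-2.704*exp(4*p) + 5.83439999999999*exp(3*p) - 21.0873*exp(2*p) + 16.03827*exp(p) - 0.72562)*exp(p)/(2.197*exp(6*p) - 14.4495*exp(5*p) + 30.96795*exp(4*p) - 20.036925*exp(3*p) - 3.33501*exp(2*p) - 0.16758*exp(p) - 0.002744)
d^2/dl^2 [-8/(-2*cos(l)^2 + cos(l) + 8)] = 8*(16*sin(l)^4 - 73*sin(l)^2 - cos(l)/2 - 3*cos(3*l)/2 + 23)/(2*sin(l)^2 + cos(l) + 6)^3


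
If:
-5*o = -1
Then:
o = 1/5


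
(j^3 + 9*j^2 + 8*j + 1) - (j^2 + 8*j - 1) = j^3 + 8*j^2 + 2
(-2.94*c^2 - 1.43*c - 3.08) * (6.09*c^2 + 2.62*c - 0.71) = -17.9046*c^4 - 16.4115*c^3 - 20.4164*c^2 - 7.0543*c + 2.1868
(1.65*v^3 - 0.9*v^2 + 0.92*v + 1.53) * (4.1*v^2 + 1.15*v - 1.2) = 6.765*v^5 - 1.7925*v^4 + 0.757*v^3 + 8.411*v^2 + 0.6555*v - 1.836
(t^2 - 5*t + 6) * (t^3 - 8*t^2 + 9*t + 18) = t^5 - 13*t^4 + 55*t^3 - 75*t^2 - 36*t + 108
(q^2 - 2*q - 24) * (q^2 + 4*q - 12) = q^4 + 2*q^3 - 44*q^2 - 72*q + 288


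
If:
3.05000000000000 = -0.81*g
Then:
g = -3.77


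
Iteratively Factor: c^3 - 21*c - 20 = (c + 1)*(c^2 - c - 20) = (c - 5)*(c + 1)*(c + 4)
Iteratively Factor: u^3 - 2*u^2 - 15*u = (u - 5)*(u^2 + 3*u) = u*(u - 5)*(u + 3)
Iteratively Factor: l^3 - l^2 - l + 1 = (l - 1)*(l^2 - 1) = (l - 1)*(l + 1)*(l - 1)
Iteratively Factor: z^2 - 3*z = (z - 3)*(z)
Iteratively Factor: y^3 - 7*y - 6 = (y + 1)*(y^2 - y - 6) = (y + 1)*(y + 2)*(y - 3)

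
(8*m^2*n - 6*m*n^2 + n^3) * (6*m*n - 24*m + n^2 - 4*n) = 48*m^3*n^2 - 192*m^3*n - 28*m^2*n^3 + 112*m^2*n^2 + n^5 - 4*n^4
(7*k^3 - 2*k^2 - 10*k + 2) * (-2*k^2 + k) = -14*k^5 + 11*k^4 + 18*k^3 - 14*k^2 + 2*k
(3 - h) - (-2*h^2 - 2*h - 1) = 2*h^2 + h + 4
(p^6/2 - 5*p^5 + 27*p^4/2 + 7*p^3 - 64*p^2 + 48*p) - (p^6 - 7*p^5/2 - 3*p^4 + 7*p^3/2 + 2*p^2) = -p^6/2 - 3*p^5/2 + 33*p^4/2 + 7*p^3/2 - 66*p^2 + 48*p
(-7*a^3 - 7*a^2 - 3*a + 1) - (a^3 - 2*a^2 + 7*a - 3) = -8*a^3 - 5*a^2 - 10*a + 4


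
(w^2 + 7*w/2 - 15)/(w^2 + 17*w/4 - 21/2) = 2*(2*w - 5)/(4*w - 7)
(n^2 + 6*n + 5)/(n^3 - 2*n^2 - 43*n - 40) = 1/(n - 8)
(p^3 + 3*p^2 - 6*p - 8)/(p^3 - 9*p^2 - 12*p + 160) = (p^2 - p - 2)/(p^2 - 13*p + 40)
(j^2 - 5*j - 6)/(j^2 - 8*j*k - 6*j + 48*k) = (j + 1)/(j - 8*k)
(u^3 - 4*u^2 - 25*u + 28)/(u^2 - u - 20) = (u^2 - 8*u + 7)/(u - 5)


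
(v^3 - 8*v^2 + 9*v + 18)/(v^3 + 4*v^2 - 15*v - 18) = (v - 6)/(v + 6)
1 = 1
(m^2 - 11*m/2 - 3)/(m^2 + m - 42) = (m + 1/2)/(m + 7)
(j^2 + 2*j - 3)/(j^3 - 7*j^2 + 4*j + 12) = (j^2 + 2*j - 3)/(j^3 - 7*j^2 + 4*j + 12)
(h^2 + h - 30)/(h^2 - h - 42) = (h - 5)/(h - 7)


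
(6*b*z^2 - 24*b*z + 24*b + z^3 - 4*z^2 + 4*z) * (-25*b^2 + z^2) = -150*b^3*z^2 + 600*b^3*z - 600*b^3 - 25*b^2*z^3 + 100*b^2*z^2 - 100*b^2*z + 6*b*z^4 - 24*b*z^3 + 24*b*z^2 + z^5 - 4*z^4 + 4*z^3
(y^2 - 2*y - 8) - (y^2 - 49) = 41 - 2*y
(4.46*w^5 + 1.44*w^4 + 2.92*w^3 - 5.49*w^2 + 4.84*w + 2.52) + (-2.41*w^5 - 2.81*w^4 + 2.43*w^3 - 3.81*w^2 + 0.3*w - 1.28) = 2.05*w^5 - 1.37*w^4 + 5.35*w^3 - 9.3*w^2 + 5.14*w + 1.24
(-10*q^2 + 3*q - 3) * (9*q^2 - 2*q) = -90*q^4 + 47*q^3 - 33*q^2 + 6*q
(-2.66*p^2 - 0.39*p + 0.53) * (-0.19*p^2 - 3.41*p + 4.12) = 0.5054*p^4 + 9.1447*p^3 - 9.73*p^2 - 3.4141*p + 2.1836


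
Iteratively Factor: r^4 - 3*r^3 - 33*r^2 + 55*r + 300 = (r - 5)*(r^3 + 2*r^2 - 23*r - 60) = (r - 5)^2*(r^2 + 7*r + 12) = (r - 5)^2*(r + 4)*(r + 3)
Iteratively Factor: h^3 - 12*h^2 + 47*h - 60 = (h - 3)*(h^2 - 9*h + 20) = (h - 5)*(h - 3)*(h - 4)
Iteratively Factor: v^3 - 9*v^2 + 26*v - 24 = (v - 4)*(v^2 - 5*v + 6) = (v - 4)*(v - 2)*(v - 3)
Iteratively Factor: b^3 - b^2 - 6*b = (b)*(b^2 - b - 6) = b*(b + 2)*(b - 3)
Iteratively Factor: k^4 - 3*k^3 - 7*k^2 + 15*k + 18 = (k + 1)*(k^3 - 4*k^2 - 3*k + 18) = (k - 3)*(k + 1)*(k^2 - k - 6) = (k - 3)*(k + 1)*(k + 2)*(k - 3)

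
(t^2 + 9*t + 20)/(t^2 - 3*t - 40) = (t + 4)/(t - 8)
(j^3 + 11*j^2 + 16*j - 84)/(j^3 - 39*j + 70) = (j + 6)/(j - 5)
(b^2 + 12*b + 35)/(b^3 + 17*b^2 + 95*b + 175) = 1/(b + 5)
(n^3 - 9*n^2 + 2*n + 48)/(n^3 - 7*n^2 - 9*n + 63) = (n^2 - 6*n - 16)/(n^2 - 4*n - 21)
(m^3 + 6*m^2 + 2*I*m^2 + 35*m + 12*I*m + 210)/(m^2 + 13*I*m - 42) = (m^2 + m*(6 - 5*I) - 30*I)/(m + 6*I)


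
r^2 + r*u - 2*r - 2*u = (r - 2)*(r + u)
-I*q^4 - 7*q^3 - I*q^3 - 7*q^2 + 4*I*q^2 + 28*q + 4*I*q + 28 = (q - 2)*(q + 2)*(q - 7*I)*(-I*q - I)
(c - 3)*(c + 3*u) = c^2 + 3*c*u - 3*c - 9*u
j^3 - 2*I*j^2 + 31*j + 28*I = (j - 7*I)*(j + I)*(j + 4*I)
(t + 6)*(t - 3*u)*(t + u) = t^3 - 2*t^2*u + 6*t^2 - 3*t*u^2 - 12*t*u - 18*u^2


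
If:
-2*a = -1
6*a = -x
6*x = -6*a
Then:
No Solution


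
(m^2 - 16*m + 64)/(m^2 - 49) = (m^2 - 16*m + 64)/(m^2 - 49)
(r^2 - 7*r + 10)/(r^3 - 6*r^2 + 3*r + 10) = 1/(r + 1)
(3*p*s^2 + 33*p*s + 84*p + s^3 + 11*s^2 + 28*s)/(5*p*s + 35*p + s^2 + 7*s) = (3*p*s + 12*p + s^2 + 4*s)/(5*p + s)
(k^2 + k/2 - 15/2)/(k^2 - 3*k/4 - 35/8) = 4*(k + 3)/(4*k + 7)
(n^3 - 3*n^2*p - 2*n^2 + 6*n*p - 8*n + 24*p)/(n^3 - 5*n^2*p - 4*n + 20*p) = (-n^2 + 3*n*p + 4*n - 12*p)/(-n^2 + 5*n*p + 2*n - 10*p)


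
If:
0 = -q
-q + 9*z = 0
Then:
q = 0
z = 0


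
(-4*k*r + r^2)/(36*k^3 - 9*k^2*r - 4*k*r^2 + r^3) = r/(-9*k^2 + r^2)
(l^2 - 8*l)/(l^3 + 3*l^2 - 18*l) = (l - 8)/(l^2 + 3*l - 18)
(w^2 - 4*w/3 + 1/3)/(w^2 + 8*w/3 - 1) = (w - 1)/(w + 3)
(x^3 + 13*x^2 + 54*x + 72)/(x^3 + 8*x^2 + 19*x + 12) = (x + 6)/(x + 1)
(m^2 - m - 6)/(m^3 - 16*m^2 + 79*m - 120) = (m + 2)/(m^2 - 13*m + 40)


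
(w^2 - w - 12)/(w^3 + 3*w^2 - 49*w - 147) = (w - 4)/(w^2 - 49)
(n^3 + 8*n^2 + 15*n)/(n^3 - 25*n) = (n + 3)/(n - 5)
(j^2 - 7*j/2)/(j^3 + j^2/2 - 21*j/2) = (2*j - 7)/(2*j^2 + j - 21)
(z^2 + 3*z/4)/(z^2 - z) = (z + 3/4)/(z - 1)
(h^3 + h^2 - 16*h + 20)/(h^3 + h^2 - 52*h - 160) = (h^2 - 4*h + 4)/(h^2 - 4*h - 32)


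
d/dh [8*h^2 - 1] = 16*h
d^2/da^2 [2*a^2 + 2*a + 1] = 4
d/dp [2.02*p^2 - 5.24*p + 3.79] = 4.04*p - 5.24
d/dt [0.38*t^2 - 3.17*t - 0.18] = 0.76*t - 3.17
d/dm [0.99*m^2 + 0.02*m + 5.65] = 1.98*m + 0.02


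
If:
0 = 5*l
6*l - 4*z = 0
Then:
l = 0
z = 0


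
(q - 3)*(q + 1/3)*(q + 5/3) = q^3 - q^2 - 49*q/9 - 5/3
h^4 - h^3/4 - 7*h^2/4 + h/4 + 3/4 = (h - 1)^2*(h + 3/4)*(h + 1)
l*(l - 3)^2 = l^3 - 6*l^2 + 9*l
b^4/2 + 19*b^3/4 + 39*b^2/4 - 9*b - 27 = (b/2 + 1)*(b - 3/2)*(b + 3)*(b + 6)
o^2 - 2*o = o*(o - 2)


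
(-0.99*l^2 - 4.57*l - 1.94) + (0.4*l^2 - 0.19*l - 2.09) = -0.59*l^2 - 4.76*l - 4.03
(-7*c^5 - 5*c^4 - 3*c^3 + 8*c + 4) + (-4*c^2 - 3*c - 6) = -7*c^5 - 5*c^4 - 3*c^3 - 4*c^2 + 5*c - 2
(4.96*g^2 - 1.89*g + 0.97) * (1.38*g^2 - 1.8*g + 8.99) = 6.8448*g^4 - 11.5362*g^3 + 49.331*g^2 - 18.7371*g + 8.7203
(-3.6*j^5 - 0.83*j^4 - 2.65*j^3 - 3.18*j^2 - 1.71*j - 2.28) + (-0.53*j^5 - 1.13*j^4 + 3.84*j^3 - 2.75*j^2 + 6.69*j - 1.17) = -4.13*j^5 - 1.96*j^4 + 1.19*j^3 - 5.93*j^2 + 4.98*j - 3.45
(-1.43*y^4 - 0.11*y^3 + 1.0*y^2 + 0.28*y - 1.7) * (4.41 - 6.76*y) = 9.6668*y^5 - 5.5627*y^4 - 7.2451*y^3 + 2.5172*y^2 + 12.7268*y - 7.497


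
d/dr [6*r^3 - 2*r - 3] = 18*r^2 - 2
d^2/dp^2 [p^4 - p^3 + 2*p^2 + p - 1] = 12*p^2 - 6*p + 4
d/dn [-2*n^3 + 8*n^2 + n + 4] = -6*n^2 + 16*n + 1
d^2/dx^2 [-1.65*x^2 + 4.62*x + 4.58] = -3.30000000000000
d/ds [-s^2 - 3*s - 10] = -2*s - 3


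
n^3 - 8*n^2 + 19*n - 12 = (n - 4)*(n - 3)*(n - 1)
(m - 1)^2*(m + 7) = m^3 + 5*m^2 - 13*m + 7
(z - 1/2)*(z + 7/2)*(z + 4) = z^3 + 7*z^2 + 41*z/4 - 7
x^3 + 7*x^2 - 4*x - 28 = (x - 2)*(x + 2)*(x + 7)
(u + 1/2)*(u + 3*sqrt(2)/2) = u^2 + u/2 + 3*sqrt(2)*u/2 + 3*sqrt(2)/4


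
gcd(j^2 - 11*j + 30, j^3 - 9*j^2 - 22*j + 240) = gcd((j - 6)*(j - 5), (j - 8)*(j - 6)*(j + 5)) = j - 6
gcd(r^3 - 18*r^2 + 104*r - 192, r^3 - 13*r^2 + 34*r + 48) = r^2 - 14*r + 48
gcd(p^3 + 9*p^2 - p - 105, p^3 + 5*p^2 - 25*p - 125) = p + 5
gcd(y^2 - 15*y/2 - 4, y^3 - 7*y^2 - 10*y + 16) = y - 8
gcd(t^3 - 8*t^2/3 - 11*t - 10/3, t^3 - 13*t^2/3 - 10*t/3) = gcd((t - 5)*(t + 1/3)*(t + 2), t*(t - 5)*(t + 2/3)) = t - 5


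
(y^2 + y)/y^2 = (y + 1)/y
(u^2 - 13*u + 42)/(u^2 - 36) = (u - 7)/(u + 6)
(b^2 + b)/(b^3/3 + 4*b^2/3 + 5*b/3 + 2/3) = 3*b/(b^2 + 3*b + 2)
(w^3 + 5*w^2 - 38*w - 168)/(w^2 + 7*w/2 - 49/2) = 2*(w^2 - 2*w - 24)/(2*w - 7)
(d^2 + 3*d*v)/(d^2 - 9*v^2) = d/(d - 3*v)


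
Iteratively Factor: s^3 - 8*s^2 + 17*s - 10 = (s - 1)*(s^2 - 7*s + 10) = (s - 2)*(s - 1)*(s - 5)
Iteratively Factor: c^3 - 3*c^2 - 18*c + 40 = (c + 4)*(c^2 - 7*c + 10) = (c - 5)*(c + 4)*(c - 2)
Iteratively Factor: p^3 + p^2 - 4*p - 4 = (p + 2)*(p^2 - p - 2) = (p - 2)*(p + 2)*(p + 1)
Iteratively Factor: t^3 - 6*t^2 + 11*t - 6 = (t - 2)*(t^2 - 4*t + 3) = (t - 3)*(t - 2)*(t - 1)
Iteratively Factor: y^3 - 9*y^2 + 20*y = (y)*(y^2 - 9*y + 20) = y*(y - 4)*(y - 5)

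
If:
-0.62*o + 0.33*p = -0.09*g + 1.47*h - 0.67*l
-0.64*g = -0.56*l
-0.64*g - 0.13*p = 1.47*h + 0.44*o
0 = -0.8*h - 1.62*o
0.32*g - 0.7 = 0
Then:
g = 2.19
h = -0.39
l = 2.50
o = 0.19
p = -7.04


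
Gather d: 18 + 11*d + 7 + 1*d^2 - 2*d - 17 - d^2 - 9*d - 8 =0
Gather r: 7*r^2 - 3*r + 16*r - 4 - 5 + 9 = 7*r^2 + 13*r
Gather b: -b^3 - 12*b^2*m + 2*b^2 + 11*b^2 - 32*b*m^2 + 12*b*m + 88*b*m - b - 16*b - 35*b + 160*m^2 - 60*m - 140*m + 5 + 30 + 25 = -b^3 + b^2*(13 - 12*m) + b*(-32*m^2 + 100*m - 52) + 160*m^2 - 200*m + 60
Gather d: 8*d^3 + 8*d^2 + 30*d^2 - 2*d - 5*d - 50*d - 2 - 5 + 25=8*d^3 + 38*d^2 - 57*d + 18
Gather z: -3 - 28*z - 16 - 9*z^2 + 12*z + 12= -9*z^2 - 16*z - 7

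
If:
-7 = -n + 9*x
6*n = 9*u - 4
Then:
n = 9*x + 7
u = 6*x + 46/9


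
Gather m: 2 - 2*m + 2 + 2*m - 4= 0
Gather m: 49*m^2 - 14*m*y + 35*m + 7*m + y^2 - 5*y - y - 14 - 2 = 49*m^2 + m*(42 - 14*y) + y^2 - 6*y - 16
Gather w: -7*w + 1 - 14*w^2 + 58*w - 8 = -14*w^2 + 51*w - 7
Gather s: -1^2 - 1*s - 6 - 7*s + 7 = -8*s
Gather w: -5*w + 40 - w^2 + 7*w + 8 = -w^2 + 2*w + 48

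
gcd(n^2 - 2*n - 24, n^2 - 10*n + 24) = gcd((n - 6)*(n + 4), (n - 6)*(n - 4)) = n - 6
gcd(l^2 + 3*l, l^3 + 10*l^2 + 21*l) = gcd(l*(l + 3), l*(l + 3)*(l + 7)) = l^2 + 3*l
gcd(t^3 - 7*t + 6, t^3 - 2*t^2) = t - 2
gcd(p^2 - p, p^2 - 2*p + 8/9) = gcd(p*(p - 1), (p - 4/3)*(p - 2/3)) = 1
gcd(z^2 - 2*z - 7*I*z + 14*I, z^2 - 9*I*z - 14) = z - 7*I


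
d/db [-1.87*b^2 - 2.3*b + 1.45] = -3.74*b - 2.3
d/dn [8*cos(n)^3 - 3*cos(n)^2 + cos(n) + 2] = (-24*cos(n)^2 + 6*cos(n) - 1)*sin(n)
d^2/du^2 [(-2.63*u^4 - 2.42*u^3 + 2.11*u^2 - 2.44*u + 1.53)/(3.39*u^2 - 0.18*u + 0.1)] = (-60.448446*u^6 + 9.62895600000007*u^5 - 5.86069200000006*u^4 - 51.26502*u^3 + 101.151498*u^2 - 0.783876*u - 0.983836)/(38.958219*u^6 - 6.205734*u^5 + 3.777138*u^4 - 0.371952*u^3 + 0.11142*u^2 - 0.0054*u + 0.001)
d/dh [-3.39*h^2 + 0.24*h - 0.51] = 0.24 - 6.78*h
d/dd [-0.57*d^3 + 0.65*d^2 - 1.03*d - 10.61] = -1.71*d^2 + 1.3*d - 1.03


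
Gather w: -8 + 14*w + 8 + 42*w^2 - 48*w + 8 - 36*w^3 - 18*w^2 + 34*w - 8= -36*w^3 + 24*w^2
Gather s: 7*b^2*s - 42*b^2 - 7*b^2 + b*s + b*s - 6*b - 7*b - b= -49*b^2 - 14*b + s*(7*b^2 + 2*b)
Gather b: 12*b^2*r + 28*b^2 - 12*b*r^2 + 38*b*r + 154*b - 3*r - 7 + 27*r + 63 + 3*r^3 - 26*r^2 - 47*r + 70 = b^2*(12*r + 28) + b*(-12*r^2 + 38*r + 154) + 3*r^3 - 26*r^2 - 23*r + 126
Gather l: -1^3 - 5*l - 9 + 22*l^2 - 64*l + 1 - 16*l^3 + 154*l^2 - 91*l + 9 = -16*l^3 + 176*l^2 - 160*l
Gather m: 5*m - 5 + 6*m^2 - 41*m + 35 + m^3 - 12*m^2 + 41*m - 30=m^3 - 6*m^2 + 5*m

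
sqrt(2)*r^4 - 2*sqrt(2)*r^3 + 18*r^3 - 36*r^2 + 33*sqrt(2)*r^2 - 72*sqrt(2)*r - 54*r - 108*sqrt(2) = (r - 3)*(r + 3*sqrt(2))*(r + 6*sqrt(2))*(sqrt(2)*r + sqrt(2))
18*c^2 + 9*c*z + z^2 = (3*c + z)*(6*c + z)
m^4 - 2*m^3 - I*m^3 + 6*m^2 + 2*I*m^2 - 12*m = m*(m - 2)*(m - 3*I)*(m + 2*I)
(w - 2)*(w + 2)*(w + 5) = w^3 + 5*w^2 - 4*w - 20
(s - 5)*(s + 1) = s^2 - 4*s - 5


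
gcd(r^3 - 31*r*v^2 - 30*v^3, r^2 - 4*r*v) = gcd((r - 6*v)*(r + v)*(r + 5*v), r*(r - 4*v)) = 1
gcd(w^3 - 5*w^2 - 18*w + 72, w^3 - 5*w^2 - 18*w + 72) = w^3 - 5*w^2 - 18*w + 72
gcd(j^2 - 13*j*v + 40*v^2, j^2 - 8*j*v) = -j + 8*v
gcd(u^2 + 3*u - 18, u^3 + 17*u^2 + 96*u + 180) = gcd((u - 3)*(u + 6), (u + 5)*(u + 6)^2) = u + 6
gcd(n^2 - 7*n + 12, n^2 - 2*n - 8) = n - 4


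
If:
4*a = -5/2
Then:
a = -5/8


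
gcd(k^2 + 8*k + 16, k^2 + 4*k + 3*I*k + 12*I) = k + 4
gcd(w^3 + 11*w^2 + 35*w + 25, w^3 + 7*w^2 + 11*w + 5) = w^2 + 6*w + 5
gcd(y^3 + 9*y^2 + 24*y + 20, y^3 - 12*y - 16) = y^2 + 4*y + 4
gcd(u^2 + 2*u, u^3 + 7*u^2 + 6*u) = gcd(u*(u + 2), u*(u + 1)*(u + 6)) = u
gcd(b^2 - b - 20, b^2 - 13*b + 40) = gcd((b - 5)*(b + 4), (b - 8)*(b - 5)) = b - 5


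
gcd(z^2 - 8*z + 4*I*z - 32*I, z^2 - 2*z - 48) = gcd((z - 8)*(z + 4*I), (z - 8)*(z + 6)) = z - 8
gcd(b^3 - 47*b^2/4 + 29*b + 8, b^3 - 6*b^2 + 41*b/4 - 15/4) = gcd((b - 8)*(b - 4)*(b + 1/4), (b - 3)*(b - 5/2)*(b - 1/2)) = 1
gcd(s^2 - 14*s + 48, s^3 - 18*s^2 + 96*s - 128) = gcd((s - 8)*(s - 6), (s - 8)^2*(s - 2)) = s - 8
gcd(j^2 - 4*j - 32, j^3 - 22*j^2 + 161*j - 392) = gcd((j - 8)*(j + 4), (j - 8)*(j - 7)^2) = j - 8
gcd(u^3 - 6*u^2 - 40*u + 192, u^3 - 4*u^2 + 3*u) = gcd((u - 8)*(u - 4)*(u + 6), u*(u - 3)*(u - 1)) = 1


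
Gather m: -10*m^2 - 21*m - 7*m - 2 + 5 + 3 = -10*m^2 - 28*m + 6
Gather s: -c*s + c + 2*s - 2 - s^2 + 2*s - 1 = c - s^2 + s*(4 - c) - 3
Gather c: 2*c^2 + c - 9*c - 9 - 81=2*c^2 - 8*c - 90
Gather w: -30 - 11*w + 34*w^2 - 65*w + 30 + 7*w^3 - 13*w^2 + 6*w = 7*w^3 + 21*w^2 - 70*w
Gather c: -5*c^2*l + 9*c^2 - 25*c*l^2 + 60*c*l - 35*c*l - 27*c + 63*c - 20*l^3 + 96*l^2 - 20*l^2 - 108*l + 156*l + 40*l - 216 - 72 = c^2*(9 - 5*l) + c*(-25*l^2 + 25*l + 36) - 20*l^3 + 76*l^2 + 88*l - 288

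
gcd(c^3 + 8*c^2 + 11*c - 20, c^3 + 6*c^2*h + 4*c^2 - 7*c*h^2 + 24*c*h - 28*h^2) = c + 4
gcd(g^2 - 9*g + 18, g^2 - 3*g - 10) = 1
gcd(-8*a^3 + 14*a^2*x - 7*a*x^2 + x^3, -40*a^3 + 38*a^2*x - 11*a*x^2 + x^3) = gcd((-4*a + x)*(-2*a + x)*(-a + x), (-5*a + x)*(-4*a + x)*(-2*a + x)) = 8*a^2 - 6*a*x + x^2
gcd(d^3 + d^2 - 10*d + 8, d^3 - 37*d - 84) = d + 4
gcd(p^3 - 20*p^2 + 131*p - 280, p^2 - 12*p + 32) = p - 8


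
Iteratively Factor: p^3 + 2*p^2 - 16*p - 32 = (p - 4)*(p^2 + 6*p + 8) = (p - 4)*(p + 4)*(p + 2)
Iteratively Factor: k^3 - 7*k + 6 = (k + 3)*(k^2 - 3*k + 2) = (k - 1)*(k + 3)*(k - 2)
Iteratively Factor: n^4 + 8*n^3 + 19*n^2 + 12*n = (n + 1)*(n^3 + 7*n^2 + 12*n) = n*(n + 1)*(n^2 + 7*n + 12) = n*(n + 1)*(n + 4)*(n + 3)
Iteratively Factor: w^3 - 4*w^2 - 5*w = (w + 1)*(w^2 - 5*w) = w*(w + 1)*(w - 5)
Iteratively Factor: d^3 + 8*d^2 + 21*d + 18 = (d + 2)*(d^2 + 6*d + 9) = (d + 2)*(d + 3)*(d + 3)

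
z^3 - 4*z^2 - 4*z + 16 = (z - 4)*(z - 2)*(z + 2)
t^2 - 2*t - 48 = (t - 8)*(t + 6)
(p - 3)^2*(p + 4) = p^3 - 2*p^2 - 15*p + 36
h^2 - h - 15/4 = (h - 5/2)*(h + 3/2)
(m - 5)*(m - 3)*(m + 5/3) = m^3 - 19*m^2/3 + 5*m/3 + 25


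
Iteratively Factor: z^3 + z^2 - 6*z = (z - 2)*(z^2 + 3*z) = (z - 2)*(z + 3)*(z)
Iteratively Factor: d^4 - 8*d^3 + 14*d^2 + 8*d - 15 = (d - 3)*(d^3 - 5*d^2 - d + 5) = (d - 3)*(d - 1)*(d^2 - 4*d - 5) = (d - 5)*(d - 3)*(d - 1)*(d + 1)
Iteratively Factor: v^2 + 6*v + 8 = (v + 2)*(v + 4)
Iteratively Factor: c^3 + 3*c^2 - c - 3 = (c - 1)*(c^2 + 4*c + 3) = (c - 1)*(c + 3)*(c + 1)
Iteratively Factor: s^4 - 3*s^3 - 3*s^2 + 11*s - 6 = (s + 2)*(s^3 - 5*s^2 + 7*s - 3) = (s - 1)*(s + 2)*(s^2 - 4*s + 3) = (s - 1)^2*(s + 2)*(s - 3)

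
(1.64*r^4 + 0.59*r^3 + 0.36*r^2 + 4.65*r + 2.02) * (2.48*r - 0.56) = 4.0672*r^5 + 0.5448*r^4 + 0.5624*r^3 + 11.3304*r^2 + 2.4056*r - 1.1312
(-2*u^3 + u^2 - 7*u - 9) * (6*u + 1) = -12*u^4 + 4*u^3 - 41*u^2 - 61*u - 9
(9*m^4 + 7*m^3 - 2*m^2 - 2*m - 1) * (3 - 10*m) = -90*m^5 - 43*m^4 + 41*m^3 + 14*m^2 + 4*m - 3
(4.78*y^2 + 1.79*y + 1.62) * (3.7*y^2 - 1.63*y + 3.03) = 17.686*y^4 - 1.1684*y^3 + 17.5597*y^2 + 2.7831*y + 4.9086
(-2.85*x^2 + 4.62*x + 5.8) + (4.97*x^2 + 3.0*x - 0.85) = 2.12*x^2 + 7.62*x + 4.95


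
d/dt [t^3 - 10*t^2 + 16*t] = 3*t^2 - 20*t + 16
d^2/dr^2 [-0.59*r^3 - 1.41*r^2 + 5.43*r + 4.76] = -3.54*r - 2.82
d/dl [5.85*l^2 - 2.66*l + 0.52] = 11.7*l - 2.66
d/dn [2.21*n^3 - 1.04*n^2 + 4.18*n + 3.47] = 6.63*n^2 - 2.08*n + 4.18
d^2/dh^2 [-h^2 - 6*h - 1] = -2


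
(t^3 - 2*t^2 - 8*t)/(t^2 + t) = (t^2 - 2*t - 8)/(t + 1)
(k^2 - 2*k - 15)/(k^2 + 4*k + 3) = (k - 5)/(k + 1)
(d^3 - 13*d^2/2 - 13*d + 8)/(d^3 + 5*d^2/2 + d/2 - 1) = (d - 8)/(d + 1)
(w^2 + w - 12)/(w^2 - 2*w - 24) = (w - 3)/(w - 6)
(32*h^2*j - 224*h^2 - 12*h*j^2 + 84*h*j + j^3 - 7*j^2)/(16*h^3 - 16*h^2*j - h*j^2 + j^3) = (8*h*j - 56*h - j^2 + 7*j)/(4*h^2 - 3*h*j - j^2)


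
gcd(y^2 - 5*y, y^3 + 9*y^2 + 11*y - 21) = 1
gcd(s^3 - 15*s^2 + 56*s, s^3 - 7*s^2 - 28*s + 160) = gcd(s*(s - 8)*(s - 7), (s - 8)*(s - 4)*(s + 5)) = s - 8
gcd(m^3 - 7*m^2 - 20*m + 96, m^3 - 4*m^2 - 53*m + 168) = m^2 - 11*m + 24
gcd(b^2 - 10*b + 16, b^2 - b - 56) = b - 8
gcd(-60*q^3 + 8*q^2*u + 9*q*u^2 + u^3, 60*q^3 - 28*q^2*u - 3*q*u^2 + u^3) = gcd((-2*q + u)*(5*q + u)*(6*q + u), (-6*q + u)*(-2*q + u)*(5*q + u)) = 10*q^2 - 3*q*u - u^2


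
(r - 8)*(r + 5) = r^2 - 3*r - 40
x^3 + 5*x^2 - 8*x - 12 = (x - 2)*(x + 1)*(x + 6)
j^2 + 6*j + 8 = (j + 2)*(j + 4)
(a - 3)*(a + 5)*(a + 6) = a^3 + 8*a^2 - 3*a - 90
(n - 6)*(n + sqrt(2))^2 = n^3 - 6*n^2 + 2*sqrt(2)*n^2 - 12*sqrt(2)*n + 2*n - 12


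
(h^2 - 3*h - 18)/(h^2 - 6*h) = (h + 3)/h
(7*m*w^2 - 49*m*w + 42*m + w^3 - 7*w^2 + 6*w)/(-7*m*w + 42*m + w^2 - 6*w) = (7*m*w - 7*m + w^2 - w)/(-7*m + w)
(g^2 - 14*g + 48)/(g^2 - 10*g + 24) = (g - 8)/(g - 4)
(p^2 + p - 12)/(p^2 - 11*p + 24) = (p + 4)/(p - 8)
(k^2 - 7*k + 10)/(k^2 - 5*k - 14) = (-k^2 + 7*k - 10)/(-k^2 + 5*k + 14)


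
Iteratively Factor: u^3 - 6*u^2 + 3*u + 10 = (u + 1)*(u^2 - 7*u + 10) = (u - 5)*(u + 1)*(u - 2)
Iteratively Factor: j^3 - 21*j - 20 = (j + 4)*(j^2 - 4*j - 5) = (j - 5)*(j + 4)*(j + 1)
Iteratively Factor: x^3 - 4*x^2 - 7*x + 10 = (x + 2)*(x^2 - 6*x + 5) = (x - 1)*(x + 2)*(x - 5)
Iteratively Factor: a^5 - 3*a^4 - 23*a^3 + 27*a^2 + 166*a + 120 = (a + 3)*(a^4 - 6*a^3 - 5*a^2 + 42*a + 40) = (a + 1)*(a + 3)*(a^3 - 7*a^2 + 2*a + 40) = (a + 1)*(a + 2)*(a + 3)*(a^2 - 9*a + 20) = (a - 4)*(a + 1)*(a + 2)*(a + 3)*(a - 5)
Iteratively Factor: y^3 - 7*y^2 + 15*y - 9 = (y - 3)*(y^2 - 4*y + 3) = (y - 3)*(y - 1)*(y - 3)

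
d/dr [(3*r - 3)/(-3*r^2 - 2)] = 3*(-3*r^2 + 6*r*(r - 1) - 2)/(3*r^2 + 2)^2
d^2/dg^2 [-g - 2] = 0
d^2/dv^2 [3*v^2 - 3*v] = 6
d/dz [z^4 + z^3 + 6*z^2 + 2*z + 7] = 4*z^3 + 3*z^2 + 12*z + 2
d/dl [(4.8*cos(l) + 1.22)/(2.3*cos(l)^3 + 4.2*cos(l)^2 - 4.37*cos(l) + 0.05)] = (22.08*cos(l)^3 + 28.578*cos(l)^2 + 10.248*cos(l) - 5.5714)*sin(l)/(5.29*cos(l)^6 + 19.32*cos(l)^5 - 2.462*cos(l)^4 - 36.478*cos(l)^3 + 19.5169*cos(l)^2 - 0.437*cos(l) + 0.0025)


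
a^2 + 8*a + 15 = (a + 3)*(a + 5)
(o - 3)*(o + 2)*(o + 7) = o^3 + 6*o^2 - 13*o - 42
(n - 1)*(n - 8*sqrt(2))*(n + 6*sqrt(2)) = n^3 - 2*sqrt(2)*n^2 - n^2 - 96*n + 2*sqrt(2)*n + 96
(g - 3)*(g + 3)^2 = g^3 + 3*g^2 - 9*g - 27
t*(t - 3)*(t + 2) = t^3 - t^2 - 6*t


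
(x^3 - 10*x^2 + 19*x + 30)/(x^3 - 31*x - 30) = (x - 5)/(x + 5)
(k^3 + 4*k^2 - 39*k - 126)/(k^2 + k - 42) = k + 3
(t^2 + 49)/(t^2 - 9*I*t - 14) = (t + 7*I)/(t - 2*I)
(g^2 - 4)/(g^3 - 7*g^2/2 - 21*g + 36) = 2*(g^2 - 4)/(2*g^3 - 7*g^2 - 42*g + 72)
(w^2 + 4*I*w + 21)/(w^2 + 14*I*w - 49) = (w - 3*I)/(w + 7*I)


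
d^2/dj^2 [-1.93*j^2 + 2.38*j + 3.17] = -3.86000000000000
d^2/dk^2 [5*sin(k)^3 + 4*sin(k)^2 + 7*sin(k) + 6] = -45*sin(k)^3 - 16*sin(k)^2 + 23*sin(k) + 8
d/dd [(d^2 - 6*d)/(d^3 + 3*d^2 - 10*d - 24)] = (-d^4 + 12*d^3 + 8*d^2 - 48*d + 144)/(d^6 + 6*d^5 - 11*d^4 - 108*d^3 - 44*d^2 + 480*d + 576)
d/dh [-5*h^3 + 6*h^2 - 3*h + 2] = -15*h^2 + 12*h - 3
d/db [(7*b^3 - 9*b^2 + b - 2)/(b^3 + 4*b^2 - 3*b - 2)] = (37*b^4 - 44*b^3 - 13*b^2 + 52*b - 8)/(b^6 + 8*b^5 + 10*b^4 - 28*b^3 - 7*b^2 + 12*b + 4)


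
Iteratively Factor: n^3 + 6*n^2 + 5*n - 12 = (n - 1)*(n^2 + 7*n + 12) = (n - 1)*(n + 4)*(n + 3)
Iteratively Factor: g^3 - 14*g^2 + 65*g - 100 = (g - 4)*(g^2 - 10*g + 25) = (g - 5)*(g - 4)*(g - 5)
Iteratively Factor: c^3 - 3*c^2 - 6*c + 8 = (c - 1)*(c^2 - 2*c - 8) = (c - 1)*(c + 2)*(c - 4)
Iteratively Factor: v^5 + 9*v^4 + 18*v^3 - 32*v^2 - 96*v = (v)*(v^4 + 9*v^3 + 18*v^2 - 32*v - 96) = v*(v - 2)*(v^3 + 11*v^2 + 40*v + 48) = v*(v - 2)*(v + 4)*(v^2 + 7*v + 12) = v*(v - 2)*(v + 3)*(v + 4)*(v + 4)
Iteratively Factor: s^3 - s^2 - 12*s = (s)*(s^2 - s - 12) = s*(s + 3)*(s - 4)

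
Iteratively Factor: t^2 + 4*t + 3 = (t + 3)*(t + 1)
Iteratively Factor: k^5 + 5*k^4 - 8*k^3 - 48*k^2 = (k + 4)*(k^4 + k^3 - 12*k^2) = (k + 4)^2*(k^3 - 3*k^2) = (k - 3)*(k + 4)^2*(k^2) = k*(k - 3)*(k + 4)^2*(k)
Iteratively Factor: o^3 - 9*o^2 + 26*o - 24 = (o - 4)*(o^2 - 5*o + 6) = (o - 4)*(o - 2)*(o - 3)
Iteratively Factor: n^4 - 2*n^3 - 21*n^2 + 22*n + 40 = (n + 4)*(n^3 - 6*n^2 + 3*n + 10) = (n - 5)*(n + 4)*(n^2 - n - 2) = (n - 5)*(n - 2)*(n + 4)*(n + 1)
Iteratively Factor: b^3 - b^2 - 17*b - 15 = (b - 5)*(b^2 + 4*b + 3) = (b - 5)*(b + 1)*(b + 3)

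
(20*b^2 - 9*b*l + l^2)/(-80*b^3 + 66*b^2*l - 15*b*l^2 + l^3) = (-4*b + l)/(16*b^2 - 10*b*l + l^2)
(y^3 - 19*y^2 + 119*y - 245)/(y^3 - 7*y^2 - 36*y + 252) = (y^2 - 12*y + 35)/(y^2 - 36)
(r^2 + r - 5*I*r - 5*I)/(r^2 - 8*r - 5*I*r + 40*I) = (r + 1)/(r - 8)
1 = 1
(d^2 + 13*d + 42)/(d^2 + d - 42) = (d + 6)/(d - 6)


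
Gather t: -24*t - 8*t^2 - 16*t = -8*t^2 - 40*t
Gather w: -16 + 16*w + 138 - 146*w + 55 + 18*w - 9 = 168 - 112*w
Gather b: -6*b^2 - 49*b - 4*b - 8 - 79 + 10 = -6*b^2 - 53*b - 77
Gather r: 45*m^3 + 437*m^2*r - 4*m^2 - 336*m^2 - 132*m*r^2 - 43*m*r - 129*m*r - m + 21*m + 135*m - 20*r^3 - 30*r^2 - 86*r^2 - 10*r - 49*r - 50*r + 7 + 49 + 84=45*m^3 - 340*m^2 + 155*m - 20*r^3 + r^2*(-132*m - 116) + r*(437*m^2 - 172*m - 109) + 140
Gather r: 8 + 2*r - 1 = 2*r + 7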